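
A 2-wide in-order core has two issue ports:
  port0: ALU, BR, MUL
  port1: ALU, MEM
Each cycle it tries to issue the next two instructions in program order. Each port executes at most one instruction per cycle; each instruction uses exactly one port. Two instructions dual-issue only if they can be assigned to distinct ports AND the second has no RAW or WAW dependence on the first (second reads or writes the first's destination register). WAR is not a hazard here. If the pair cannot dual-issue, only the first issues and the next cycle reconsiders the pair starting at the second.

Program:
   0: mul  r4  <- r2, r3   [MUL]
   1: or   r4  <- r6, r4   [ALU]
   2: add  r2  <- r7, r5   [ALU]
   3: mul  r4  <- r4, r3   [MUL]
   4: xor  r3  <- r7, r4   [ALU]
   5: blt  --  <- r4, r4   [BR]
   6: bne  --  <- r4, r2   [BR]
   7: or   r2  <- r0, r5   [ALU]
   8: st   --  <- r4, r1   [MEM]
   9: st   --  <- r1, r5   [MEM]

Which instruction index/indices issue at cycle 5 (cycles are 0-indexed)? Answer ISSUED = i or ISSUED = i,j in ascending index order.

t=0 i0:mul ; RAW+WAW r4
t=1 i1/i2:or add ; dual
t=2 i3:mul ; RAW r4
t=3 i4/i5:xor blt ; dual
t=4 i6/i7:bne or ; dual
t=5 i8:st ; no-port MEM/MEM
t=6 i9:st ; tail

ISSUED = 8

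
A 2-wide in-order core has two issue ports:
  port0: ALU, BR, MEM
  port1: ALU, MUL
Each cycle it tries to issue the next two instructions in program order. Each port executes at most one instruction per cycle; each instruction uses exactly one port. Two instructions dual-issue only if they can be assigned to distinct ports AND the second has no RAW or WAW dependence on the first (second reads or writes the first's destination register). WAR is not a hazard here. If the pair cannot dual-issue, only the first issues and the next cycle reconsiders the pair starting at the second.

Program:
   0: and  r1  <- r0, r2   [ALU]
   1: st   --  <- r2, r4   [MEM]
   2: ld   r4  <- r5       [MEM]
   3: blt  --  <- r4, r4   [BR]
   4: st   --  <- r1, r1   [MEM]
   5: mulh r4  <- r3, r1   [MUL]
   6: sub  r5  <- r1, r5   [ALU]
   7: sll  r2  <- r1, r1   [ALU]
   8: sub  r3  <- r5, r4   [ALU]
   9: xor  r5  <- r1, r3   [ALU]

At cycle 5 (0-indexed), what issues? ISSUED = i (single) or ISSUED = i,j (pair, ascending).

ISSUED = 8

0. and st @i0/i1  | 2-wide
1. ld @i2  | no-port MEM/BR
2. blt @i3  | no-port BR/MEM
3. st mulh @i4/i5  | 2-wide
4. sub sll @i6/i7  | 2-wide
5. sub @i8  | RAW r3
6. xor @i9  | tail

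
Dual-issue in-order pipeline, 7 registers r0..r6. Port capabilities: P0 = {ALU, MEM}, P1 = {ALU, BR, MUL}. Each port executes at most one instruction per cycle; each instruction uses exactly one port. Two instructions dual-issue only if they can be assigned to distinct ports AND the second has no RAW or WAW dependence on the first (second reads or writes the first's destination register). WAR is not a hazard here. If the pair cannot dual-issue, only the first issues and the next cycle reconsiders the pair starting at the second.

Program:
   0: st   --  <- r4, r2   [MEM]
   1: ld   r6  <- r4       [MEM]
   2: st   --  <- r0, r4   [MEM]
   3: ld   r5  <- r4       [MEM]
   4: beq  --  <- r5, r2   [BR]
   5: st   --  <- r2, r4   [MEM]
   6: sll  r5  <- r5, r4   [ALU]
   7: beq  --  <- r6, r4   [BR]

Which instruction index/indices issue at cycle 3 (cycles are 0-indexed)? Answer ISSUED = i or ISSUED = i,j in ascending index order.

0. st @i0  | no-port MEM/MEM
1. ld @i1  | no-port MEM/MEM
2. st @i2  | no-port MEM/MEM
3. ld @i3  | RAW r5
4. beq+st @i4+i5  | 2-wide
5. sll+beq @i6+i7  | 2-wide

ISSUED = 3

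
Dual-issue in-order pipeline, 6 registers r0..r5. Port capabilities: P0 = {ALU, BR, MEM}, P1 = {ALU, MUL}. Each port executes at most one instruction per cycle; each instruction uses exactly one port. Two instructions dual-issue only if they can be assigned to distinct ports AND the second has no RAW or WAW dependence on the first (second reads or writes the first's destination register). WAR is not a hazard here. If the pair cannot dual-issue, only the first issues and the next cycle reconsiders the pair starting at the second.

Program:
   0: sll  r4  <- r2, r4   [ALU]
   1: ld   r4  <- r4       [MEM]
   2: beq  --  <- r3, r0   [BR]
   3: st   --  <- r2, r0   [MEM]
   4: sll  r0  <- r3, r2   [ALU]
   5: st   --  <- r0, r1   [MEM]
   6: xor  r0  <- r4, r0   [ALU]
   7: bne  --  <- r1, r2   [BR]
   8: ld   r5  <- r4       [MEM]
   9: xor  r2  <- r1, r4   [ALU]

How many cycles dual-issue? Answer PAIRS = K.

  cy0 -> i0 (sll.ALU) RAW+WAW r4
  cy1 -> i1 (ld.MEM) no-port MEM/BR
  cy2 -> i2 (beq.BR) no-port BR/MEM
  cy3 -> i3,i4 (st.MEM+sll.ALU) dual
  cy4 -> i5,i6 (st.MEM+xor.ALU) dual
  cy5 -> i7 (bne.BR) no-port BR/MEM
  cy6 -> i8,i9 (ld.MEM+xor.ALU) dual

PAIRS = 3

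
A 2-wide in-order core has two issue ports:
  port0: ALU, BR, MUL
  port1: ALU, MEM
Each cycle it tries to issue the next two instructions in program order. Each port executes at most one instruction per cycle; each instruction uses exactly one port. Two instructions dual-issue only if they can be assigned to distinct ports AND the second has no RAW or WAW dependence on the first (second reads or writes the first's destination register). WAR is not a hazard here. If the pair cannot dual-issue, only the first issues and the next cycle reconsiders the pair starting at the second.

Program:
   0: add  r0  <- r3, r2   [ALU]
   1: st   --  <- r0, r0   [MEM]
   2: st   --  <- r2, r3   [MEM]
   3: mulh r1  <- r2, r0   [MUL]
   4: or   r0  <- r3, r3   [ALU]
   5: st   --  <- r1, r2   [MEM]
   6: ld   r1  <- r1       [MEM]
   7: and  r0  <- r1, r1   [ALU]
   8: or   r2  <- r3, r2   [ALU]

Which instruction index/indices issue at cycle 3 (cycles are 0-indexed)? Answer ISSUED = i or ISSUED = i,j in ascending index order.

ISSUED = 4,5

[0] i0  add  -- RAW r0
[1] i1  st  -- no-port MEM/MEM
[2] i2/i3  st+mulh  -- 2-wide
[3] i4/i5  or+st  -- 2-wide
[4] i6  ld  -- RAW r1
[5] i7/i8  and+or  -- 2-wide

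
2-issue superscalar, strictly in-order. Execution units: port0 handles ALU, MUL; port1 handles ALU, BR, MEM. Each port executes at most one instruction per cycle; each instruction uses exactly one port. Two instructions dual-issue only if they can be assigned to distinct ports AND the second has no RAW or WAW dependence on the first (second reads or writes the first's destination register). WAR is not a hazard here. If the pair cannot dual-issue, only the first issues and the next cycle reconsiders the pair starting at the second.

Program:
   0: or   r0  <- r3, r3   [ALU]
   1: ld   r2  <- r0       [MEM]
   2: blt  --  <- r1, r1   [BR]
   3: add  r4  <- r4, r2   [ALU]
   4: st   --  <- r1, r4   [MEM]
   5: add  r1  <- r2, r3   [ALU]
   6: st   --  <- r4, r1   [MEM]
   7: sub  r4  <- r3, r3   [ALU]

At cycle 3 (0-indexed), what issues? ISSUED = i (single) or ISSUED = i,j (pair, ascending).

ISSUED = 4,5

  cy0 -> i0 (or) RAW r0
  cy1 -> i1 (ld) no-port MEM/BR
  cy2 -> i2&i3 (blt/add) dual
  cy3 -> i4&i5 (st/add) dual
  cy4 -> i6&i7 (st/sub) dual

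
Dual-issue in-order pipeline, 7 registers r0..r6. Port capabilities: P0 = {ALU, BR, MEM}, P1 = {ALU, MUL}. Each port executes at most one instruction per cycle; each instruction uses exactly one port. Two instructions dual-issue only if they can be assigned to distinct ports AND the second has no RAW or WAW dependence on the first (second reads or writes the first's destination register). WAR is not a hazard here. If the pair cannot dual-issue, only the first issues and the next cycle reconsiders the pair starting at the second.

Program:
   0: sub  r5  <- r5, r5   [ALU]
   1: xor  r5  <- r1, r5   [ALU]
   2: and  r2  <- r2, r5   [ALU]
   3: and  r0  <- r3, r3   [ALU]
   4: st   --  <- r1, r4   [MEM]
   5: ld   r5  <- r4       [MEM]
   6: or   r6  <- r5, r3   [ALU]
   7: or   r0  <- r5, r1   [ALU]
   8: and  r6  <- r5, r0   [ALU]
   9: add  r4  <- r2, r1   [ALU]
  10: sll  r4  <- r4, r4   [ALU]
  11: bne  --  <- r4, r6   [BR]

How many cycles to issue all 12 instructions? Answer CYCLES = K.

CYCLES = 9

0. sub @i0  | RAW+WAW r5
1. xor @i1  | RAW r5
2. and+and @i2+i3  | dual
3. st @i4  | no-port MEM/MEM
4. ld @i5  | RAW r5
5. or+or @i6+i7  | dual
6. and+add @i8+i9  | dual
7. sll @i10  | RAW r4
8. bne @i11  | tail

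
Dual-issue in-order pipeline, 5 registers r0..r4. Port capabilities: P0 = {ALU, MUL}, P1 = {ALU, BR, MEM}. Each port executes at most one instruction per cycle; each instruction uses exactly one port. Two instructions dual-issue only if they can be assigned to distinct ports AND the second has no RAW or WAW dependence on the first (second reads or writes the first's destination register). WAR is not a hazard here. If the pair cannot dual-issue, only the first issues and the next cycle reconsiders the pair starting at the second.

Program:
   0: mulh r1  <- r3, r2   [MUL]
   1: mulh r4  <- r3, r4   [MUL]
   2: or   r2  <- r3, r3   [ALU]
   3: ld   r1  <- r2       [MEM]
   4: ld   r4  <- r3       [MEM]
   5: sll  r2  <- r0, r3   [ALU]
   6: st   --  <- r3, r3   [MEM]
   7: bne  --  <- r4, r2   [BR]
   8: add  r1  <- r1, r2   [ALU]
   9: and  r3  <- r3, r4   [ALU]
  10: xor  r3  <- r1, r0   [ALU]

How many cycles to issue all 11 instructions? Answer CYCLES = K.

CYCLES = 8

[0] i0  mulh.MUL  -- no-port MUL/MUL
[1] i1/i2  mulh.MUL;or.ALU  -- dual
[2] i3  ld.MEM  -- no-port MEM/MEM
[3] i4/i5  ld.MEM;sll.ALU  -- dual
[4] i6  st.MEM  -- no-port MEM/BR
[5] i7/i8  bne.BR;add.ALU  -- dual
[6] i9  and.ALU  -- WAW r3
[7] i10  xor.ALU  -- tail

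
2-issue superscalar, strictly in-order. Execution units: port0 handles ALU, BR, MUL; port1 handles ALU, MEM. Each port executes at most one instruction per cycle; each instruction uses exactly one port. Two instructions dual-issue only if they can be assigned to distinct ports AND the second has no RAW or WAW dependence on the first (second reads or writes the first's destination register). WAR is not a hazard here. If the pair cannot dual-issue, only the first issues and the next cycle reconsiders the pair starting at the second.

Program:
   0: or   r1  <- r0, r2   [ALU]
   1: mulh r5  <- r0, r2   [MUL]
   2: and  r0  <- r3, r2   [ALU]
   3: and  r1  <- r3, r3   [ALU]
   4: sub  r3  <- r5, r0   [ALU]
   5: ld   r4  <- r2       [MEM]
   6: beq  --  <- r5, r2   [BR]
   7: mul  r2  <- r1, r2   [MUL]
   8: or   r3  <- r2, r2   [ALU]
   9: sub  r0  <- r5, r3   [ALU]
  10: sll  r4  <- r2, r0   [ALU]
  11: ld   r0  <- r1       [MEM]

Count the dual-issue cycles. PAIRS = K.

[0] i0,i1  or.ALU mulh.MUL  -- dual
[1] i2,i3  and.ALU and.ALU  -- dual
[2] i4,i5  sub.ALU ld.MEM  -- dual
[3] i6  beq.BR  -- no-port BR/MUL
[4] i7  mul.MUL  -- RAW r2
[5] i8  or.ALU  -- RAW r3
[6] i9  sub.ALU  -- RAW r0
[7] i10,i11  sll.ALU ld.MEM  -- dual

PAIRS = 4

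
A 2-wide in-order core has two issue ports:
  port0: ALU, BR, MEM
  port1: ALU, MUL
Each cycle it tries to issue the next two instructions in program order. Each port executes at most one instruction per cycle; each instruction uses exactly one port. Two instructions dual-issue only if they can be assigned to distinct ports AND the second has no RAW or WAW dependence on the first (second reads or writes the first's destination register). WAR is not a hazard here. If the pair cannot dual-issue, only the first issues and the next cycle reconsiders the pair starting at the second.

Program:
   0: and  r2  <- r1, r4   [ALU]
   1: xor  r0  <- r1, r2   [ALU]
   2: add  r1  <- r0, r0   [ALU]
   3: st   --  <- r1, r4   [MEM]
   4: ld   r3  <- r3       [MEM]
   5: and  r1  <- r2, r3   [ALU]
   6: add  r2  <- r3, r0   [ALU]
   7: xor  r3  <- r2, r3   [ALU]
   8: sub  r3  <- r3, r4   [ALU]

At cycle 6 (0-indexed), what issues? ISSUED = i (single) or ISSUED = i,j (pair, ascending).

ISSUED = 7

0. and.ALU @i0  | RAW r2
1. xor.ALU @i1  | RAW r0
2. add.ALU @i2  | RAW r1
3. st.MEM @i3  | no-port MEM/MEM
4. ld.MEM @i4  | RAW r3
5. and.ALU/add.ALU @i5+i6  | dual
6. xor.ALU @i7  | RAW+WAW r3
7. sub.ALU @i8  | tail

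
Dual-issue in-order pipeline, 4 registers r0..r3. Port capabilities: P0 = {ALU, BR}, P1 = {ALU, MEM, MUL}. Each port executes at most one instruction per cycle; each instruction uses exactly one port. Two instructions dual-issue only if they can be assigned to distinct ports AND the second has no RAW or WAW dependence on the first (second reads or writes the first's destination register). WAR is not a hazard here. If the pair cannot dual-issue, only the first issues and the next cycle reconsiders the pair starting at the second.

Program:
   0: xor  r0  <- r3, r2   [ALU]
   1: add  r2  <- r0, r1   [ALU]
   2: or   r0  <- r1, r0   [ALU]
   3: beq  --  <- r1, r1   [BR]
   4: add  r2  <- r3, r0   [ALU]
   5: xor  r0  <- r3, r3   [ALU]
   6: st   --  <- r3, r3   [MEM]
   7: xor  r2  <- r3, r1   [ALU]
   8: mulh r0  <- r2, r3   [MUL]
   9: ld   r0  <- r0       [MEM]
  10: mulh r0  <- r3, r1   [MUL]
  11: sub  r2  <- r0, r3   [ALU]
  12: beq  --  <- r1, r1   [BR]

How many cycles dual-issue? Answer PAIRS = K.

#0 head=0: xor.ALU i0 RAW r0
#1 head=1: add.ALU+or.ALU i1&i2 dual
#2 head=3: beq.BR+add.ALU i3&i4 dual
#3 head=5: xor.ALU+st.MEM i5&i6 dual
#4 head=7: xor.ALU i7 RAW r2
#5 head=8: mulh.MUL i8 no-port MUL/MEM
#6 head=9: ld.MEM i9 no-port MEM/MUL
#7 head=10: mulh.MUL i10 RAW r0
#8 head=11: sub.ALU+beq.BR i11&i12 dual

PAIRS = 4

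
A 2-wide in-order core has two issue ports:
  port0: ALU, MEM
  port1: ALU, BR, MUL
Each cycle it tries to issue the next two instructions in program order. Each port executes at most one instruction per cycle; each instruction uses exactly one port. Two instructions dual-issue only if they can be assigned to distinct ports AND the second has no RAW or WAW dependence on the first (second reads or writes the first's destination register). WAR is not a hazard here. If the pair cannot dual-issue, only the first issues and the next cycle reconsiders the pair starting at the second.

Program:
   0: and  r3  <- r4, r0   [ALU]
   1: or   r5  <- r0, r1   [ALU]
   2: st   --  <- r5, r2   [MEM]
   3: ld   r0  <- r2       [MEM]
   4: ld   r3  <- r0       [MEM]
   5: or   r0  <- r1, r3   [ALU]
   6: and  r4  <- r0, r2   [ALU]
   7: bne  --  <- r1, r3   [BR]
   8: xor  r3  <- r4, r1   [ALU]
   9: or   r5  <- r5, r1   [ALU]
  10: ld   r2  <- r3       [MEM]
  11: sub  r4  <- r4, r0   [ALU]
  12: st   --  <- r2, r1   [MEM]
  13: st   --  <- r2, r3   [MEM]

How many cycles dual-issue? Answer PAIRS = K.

t=0 i0/i1:and.ALU/or.ALU ; dual
t=1 i2:st.MEM ; no-port MEM/MEM
t=2 i3:ld.MEM ; no-port MEM/MEM
t=3 i4:ld.MEM ; RAW r3
t=4 i5:or.ALU ; RAW r0
t=5 i6/i7:and.ALU/bne.BR ; dual
t=6 i8/i9:xor.ALU/or.ALU ; dual
t=7 i10/i11:ld.MEM/sub.ALU ; dual
t=8 i12:st.MEM ; no-port MEM/MEM
t=9 i13:st.MEM ; tail

PAIRS = 4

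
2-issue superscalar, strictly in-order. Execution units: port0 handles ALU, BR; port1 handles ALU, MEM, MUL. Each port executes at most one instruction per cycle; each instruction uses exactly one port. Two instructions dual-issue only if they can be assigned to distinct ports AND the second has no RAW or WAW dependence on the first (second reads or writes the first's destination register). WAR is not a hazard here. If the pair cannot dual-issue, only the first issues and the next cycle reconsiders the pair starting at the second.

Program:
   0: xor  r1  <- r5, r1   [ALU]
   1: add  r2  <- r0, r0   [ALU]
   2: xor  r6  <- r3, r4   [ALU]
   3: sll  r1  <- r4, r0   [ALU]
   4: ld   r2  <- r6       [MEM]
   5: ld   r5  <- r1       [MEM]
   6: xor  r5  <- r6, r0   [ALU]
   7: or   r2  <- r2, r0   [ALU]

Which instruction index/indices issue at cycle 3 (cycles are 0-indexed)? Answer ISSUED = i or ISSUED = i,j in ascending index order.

[0] i0+i1  xor;add  -- 2-wide
[1] i2+i3  xor;sll  -- 2-wide
[2] i4  ld  -- no-port MEM/MEM
[3] i5  ld  -- WAW r5
[4] i6+i7  xor;or  -- 2-wide

ISSUED = 5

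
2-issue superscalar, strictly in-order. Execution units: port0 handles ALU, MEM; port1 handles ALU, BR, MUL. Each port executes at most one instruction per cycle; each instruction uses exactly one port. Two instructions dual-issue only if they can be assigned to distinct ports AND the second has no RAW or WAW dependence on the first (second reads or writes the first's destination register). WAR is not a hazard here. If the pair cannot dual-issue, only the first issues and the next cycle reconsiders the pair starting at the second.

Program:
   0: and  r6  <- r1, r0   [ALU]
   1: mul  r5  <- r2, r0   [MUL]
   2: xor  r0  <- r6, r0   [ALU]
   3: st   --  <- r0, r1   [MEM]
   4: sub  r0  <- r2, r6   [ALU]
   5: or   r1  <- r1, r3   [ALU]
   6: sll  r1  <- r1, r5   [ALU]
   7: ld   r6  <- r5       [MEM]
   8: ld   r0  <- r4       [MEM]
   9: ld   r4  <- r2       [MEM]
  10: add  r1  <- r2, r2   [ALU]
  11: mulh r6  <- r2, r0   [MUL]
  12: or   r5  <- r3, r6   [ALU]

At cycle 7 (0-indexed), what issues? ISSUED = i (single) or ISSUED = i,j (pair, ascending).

ISSUED = 11

[0] i0/i1  and.ALU+mul.MUL  -- pair
[1] i2  xor.ALU  -- RAW r0
[2] i3/i4  st.MEM+sub.ALU  -- pair
[3] i5  or.ALU  -- RAW+WAW r1
[4] i6/i7  sll.ALU+ld.MEM  -- pair
[5] i8  ld.MEM  -- no-port MEM/MEM
[6] i9/i10  ld.MEM+add.ALU  -- pair
[7] i11  mulh.MUL  -- RAW r6
[8] i12  or.ALU  -- tail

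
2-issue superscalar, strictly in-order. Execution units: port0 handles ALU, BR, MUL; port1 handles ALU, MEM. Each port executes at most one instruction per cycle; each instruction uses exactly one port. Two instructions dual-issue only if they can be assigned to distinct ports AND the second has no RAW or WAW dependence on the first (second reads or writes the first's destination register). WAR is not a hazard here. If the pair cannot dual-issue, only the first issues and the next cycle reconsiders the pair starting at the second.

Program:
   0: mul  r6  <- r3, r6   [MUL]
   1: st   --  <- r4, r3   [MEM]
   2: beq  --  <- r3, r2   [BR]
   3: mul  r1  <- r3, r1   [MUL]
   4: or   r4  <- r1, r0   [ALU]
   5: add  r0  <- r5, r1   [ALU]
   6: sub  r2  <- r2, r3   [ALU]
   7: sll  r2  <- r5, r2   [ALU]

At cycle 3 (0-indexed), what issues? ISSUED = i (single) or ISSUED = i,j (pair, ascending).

ISSUED = 4,5

t=0 i0,i1:mul.MUL/st.MEM ; pair
t=1 i2:beq.BR ; no-port BR/MUL
t=2 i3:mul.MUL ; RAW r1
t=3 i4,i5:or.ALU/add.ALU ; pair
t=4 i6:sub.ALU ; RAW+WAW r2
t=5 i7:sll.ALU ; tail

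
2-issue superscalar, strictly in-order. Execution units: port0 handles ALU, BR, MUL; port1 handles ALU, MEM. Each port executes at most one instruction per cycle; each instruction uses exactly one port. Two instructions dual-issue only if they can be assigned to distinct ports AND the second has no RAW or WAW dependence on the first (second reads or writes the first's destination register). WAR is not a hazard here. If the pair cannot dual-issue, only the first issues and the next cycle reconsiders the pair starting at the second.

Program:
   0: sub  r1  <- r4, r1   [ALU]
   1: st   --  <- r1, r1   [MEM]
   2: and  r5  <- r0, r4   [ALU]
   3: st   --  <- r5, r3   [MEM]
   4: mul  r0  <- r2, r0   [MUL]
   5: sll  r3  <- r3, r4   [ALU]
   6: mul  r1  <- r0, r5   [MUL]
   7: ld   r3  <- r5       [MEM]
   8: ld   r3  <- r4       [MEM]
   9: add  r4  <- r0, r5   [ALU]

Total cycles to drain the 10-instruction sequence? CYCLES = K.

  cy0 -> i0 (sub) RAW r1
  cy1 -> i1,i2 (st/and) pair
  cy2 -> i3,i4 (st/mul) pair
  cy3 -> i5,i6 (sll/mul) pair
  cy4 -> i7 (ld) no-port MEM/MEM
  cy5 -> i8,i9 (ld/add) pair

CYCLES = 6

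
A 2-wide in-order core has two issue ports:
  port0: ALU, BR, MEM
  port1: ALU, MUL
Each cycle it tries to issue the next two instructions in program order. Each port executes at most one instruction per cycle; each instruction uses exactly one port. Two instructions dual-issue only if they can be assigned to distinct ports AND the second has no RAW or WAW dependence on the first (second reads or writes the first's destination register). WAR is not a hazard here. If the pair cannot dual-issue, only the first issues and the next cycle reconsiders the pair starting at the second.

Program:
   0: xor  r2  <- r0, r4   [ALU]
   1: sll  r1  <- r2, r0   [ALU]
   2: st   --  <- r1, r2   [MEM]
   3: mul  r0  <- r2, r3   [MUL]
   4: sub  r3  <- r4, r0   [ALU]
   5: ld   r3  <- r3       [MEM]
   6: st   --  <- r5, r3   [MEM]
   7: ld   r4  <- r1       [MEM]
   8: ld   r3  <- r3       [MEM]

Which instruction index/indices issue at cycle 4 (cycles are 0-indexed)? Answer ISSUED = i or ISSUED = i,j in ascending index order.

[0] i0  xor  -- RAW r2
[1] i1  sll  -- RAW r1
[2] i2&i3  st;mul  -- pair
[3] i4  sub  -- RAW+WAW r3
[4] i5  ld  -- no-port MEM/MEM
[5] i6  st  -- no-port MEM/MEM
[6] i7  ld  -- no-port MEM/MEM
[7] i8  ld  -- tail

ISSUED = 5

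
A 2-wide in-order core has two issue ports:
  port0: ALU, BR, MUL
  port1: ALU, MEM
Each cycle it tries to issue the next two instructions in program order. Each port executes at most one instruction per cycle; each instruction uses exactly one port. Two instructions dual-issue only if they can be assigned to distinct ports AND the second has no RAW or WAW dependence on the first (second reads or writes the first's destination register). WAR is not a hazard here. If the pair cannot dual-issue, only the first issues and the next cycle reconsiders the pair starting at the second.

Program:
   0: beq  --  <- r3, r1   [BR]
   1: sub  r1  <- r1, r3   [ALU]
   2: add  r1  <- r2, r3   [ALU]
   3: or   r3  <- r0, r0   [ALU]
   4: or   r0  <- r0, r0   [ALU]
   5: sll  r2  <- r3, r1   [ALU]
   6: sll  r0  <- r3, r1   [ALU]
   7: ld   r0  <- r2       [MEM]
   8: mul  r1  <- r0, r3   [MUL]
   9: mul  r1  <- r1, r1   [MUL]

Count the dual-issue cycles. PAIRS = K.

PAIRS = 3

c0: i0,i1 beq.BR+sub.ALU  pair
c1: i2,i3 add.ALU+or.ALU  pair
c2: i4,i5 or.ALU+sll.ALU  pair
c3: i6 sll.ALU  WAW r0
c4: i7 ld.MEM  RAW r0
c5: i8 mul.MUL  no-port MUL/MUL
c6: i9 mul.MUL  tail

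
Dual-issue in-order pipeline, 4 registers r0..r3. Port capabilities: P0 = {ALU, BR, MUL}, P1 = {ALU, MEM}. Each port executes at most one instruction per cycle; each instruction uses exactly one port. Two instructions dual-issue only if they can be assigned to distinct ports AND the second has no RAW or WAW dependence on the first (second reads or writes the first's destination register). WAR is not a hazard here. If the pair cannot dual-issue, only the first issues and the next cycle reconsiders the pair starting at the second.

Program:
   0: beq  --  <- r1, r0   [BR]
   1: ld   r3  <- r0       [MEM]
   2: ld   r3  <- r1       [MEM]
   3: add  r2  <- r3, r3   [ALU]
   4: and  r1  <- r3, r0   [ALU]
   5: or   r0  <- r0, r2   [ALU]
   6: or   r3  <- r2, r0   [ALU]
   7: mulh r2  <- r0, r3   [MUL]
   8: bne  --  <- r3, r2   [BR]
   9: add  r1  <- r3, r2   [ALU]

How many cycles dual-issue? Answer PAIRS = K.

t=0 i0,i1:beq+ld ; 2-wide
t=1 i2:ld ; RAW r3
t=2 i3,i4:add+and ; 2-wide
t=3 i5:or ; RAW r0
t=4 i6:or ; RAW r3
t=5 i7:mulh ; no-port MUL/BR
t=6 i8,i9:bne+add ; 2-wide

PAIRS = 3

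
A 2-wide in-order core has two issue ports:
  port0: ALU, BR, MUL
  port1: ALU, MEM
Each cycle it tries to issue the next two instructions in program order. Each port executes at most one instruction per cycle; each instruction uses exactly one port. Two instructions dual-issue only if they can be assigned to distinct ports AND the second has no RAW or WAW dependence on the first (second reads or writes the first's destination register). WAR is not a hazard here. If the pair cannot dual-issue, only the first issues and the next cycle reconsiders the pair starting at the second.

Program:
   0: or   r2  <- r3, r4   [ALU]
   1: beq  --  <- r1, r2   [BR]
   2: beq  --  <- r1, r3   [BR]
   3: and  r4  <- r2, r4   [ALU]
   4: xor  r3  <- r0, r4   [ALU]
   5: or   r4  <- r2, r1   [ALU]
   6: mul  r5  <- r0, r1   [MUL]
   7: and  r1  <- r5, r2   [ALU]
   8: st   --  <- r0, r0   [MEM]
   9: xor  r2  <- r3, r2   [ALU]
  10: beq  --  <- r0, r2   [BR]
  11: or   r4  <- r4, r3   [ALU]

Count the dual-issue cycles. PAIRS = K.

PAIRS = 4

[0] i0  or.ALU  -- RAW r2
[1] i1  beq.BR  -- no-port BR/BR
[2] i2/i3  beq.BR/and.ALU  -- 2-wide
[3] i4/i5  xor.ALU/or.ALU  -- 2-wide
[4] i6  mul.MUL  -- RAW r5
[5] i7/i8  and.ALU/st.MEM  -- 2-wide
[6] i9  xor.ALU  -- RAW r2
[7] i10/i11  beq.BR/or.ALU  -- 2-wide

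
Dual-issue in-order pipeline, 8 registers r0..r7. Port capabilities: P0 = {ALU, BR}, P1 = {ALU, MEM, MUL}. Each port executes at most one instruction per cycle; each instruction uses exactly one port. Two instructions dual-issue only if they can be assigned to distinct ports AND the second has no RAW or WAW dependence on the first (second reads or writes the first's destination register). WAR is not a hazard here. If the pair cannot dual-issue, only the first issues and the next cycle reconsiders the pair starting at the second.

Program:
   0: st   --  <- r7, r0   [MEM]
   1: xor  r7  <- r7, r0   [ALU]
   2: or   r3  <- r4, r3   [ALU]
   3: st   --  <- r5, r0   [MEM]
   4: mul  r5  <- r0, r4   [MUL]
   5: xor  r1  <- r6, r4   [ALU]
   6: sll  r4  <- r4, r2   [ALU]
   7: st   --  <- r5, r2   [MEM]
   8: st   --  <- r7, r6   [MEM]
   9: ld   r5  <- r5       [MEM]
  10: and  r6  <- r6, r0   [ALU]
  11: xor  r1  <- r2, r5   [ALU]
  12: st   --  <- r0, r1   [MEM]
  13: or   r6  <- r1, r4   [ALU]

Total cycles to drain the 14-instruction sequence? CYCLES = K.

CYCLES = 8

t=0 i0,i1:st xor ; dual
t=1 i2,i3:or st ; dual
t=2 i4,i5:mul xor ; dual
t=3 i6,i7:sll st ; dual
t=4 i8:st ; no-port MEM/MEM
t=5 i9,i10:ld and ; dual
t=6 i11:xor ; RAW r1
t=7 i12,i13:st or ; dual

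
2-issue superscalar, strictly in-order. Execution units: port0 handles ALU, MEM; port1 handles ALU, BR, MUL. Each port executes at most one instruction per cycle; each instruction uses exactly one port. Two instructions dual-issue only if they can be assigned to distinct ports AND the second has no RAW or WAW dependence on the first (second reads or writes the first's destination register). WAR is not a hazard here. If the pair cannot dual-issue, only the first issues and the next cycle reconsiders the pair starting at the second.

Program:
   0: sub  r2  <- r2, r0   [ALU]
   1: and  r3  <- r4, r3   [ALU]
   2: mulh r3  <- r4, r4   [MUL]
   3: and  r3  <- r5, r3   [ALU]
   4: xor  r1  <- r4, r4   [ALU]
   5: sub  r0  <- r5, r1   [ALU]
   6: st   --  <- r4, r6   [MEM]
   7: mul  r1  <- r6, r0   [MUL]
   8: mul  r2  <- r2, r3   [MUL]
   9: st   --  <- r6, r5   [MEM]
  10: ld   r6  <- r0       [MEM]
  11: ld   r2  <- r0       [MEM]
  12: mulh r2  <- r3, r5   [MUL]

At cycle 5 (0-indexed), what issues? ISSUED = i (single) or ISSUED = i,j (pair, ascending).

#0 head=0: sub.ALU/and.ALU i0,i1 2-wide
#1 head=2: mulh.MUL i2 RAW+WAW r3
#2 head=3: and.ALU/xor.ALU i3,i4 2-wide
#3 head=5: sub.ALU/st.MEM i5,i6 2-wide
#4 head=7: mul.MUL i7 no-port MUL/MUL
#5 head=8: mul.MUL/st.MEM i8,i9 2-wide
#6 head=10: ld.MEM i10 no-port MEM/MEM
#7 head=11: ld.MEM i11 WAW r2
#8 head=12: mulh.MUL i12 tail

ISSUED = 8,9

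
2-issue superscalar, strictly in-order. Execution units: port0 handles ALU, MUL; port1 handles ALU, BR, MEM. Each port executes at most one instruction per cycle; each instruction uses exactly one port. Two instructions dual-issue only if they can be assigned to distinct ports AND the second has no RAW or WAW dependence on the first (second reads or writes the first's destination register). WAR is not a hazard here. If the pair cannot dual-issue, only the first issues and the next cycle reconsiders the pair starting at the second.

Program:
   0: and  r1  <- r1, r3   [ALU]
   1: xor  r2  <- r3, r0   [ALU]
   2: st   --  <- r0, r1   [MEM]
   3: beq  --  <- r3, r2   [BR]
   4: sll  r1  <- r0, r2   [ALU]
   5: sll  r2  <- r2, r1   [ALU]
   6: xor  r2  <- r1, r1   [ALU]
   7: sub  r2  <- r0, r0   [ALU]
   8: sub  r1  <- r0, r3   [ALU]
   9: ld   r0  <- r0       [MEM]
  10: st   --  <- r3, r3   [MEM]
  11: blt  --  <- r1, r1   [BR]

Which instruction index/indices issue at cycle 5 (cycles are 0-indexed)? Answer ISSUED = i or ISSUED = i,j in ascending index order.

ISSUED = 7,8

#0 head=0: and/xor i0+i1 dual
#1 head=2: st i2 no-port MEM/BR
#2 head=3: beq/sll i3+i4 dual
#3 head=5: sll i5 WAW r2
#4 head=6: xor i6 WAW r2
#5 head=7: sub/sub i7+i8 dual
#6 head=9: ld i9 no-port MEM/MEM
#7 head=10: st i10 no-port MEM/BR
#8 head=11: blt i11 tail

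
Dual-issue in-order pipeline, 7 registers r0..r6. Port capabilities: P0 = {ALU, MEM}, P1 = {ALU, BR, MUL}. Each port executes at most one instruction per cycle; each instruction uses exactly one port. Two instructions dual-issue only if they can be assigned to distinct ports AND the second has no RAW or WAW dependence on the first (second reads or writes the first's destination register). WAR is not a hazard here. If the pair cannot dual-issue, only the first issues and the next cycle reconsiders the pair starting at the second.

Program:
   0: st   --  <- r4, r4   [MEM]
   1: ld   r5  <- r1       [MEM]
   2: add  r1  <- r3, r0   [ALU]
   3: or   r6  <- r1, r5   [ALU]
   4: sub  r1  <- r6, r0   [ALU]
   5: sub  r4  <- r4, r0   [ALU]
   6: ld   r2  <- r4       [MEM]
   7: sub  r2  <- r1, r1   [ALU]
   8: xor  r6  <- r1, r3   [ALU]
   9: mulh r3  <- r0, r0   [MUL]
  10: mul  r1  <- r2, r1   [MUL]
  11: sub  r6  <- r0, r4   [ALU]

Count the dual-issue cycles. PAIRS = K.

PAIRS = 4

#0 head=0: st.MEM i0 no-port MEM/MEM
#1 head=1: ld.MEM add.ALU i1&i2 dual
#2 head=3: or.ALU i3 RAW r6
#3 head=4: sub.ALU sub.ALU i4&i5 dual
#4 head=6: ld.MEM i6 WAW r2
#5 head=7: sub.ALU xor.ALU i7&i8 dual
#6 head=9: mulh.MUL i9 no-port MUL/MUL
#7 head=10: mul.MUL sub.ALU i10&i11 dual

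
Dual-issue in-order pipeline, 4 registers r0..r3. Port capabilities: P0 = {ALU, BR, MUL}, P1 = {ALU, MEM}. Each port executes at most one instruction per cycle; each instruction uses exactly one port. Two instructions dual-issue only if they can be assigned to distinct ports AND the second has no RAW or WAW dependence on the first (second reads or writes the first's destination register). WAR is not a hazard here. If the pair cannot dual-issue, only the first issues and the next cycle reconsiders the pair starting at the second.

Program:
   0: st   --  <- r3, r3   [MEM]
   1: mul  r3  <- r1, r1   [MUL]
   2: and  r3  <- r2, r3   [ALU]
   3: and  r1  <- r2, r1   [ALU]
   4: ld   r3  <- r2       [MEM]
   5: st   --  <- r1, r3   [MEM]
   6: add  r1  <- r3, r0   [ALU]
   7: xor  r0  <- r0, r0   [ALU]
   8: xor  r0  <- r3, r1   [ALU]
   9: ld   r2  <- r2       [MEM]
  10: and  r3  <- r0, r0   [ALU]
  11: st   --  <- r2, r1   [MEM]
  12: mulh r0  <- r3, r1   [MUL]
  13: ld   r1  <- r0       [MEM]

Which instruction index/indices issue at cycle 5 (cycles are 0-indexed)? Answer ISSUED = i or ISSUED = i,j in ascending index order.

ISSUED = 8,9

t=0 i0&i1:st.MEM;mul.MUL ; pair
t=1 i2&i3:and.ALU;and.ALU ; pair
t=2 i4:ld.MEM ; no-port MEM/MEM
t=3 i5&i6:st.MEM;add.ALU ; pair
t=4 i7:xor.ALU ; WAW r0
t=5 i8&i9:xor.ALU;ld.MEM ; pair
t=6 i10&i11:and.ALU;st.MEM ; pair
t=7 i12:mulh.MUL ; RAW r0
t=8 i13:ld.MEM ; tail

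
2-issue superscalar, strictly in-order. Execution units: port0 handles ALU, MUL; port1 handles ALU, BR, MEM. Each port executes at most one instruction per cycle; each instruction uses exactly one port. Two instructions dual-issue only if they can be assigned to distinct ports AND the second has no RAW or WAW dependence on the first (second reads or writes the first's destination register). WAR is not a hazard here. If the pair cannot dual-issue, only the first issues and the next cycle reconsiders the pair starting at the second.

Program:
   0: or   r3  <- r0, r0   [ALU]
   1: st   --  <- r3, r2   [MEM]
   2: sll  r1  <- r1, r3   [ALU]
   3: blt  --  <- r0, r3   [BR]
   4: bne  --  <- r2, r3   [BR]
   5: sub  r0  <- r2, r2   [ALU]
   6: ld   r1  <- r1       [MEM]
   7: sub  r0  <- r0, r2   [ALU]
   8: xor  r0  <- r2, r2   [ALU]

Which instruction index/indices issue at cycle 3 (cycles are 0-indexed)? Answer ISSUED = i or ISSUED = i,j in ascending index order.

ISSUED = 4,5

  cy0 -> i0 (or) RAW r3
  cy1 -> i1&i2 (st+sll) pair
  cy2 -> i3 (blt) no-port BR/BR
  cy3 -> i4&i5 (bne+sub) pair
  cy4 -> i6&i7 (ld+sub) pair
  cy5 -> i8 (xor) tail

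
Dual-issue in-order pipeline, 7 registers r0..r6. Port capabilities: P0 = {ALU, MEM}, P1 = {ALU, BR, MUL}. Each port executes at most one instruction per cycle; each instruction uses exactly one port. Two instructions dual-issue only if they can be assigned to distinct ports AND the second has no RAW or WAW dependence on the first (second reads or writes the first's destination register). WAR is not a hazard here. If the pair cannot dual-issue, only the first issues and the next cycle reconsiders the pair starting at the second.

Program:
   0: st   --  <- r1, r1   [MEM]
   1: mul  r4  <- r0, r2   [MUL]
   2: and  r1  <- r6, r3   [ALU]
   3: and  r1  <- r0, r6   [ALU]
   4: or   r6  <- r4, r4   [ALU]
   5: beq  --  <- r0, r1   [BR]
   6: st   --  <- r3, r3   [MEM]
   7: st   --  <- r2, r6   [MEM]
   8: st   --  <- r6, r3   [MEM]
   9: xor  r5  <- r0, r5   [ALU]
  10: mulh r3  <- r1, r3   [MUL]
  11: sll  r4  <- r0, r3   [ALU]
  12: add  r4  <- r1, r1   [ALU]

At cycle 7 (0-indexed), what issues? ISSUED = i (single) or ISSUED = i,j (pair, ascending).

0. st.MEM+mul.MUL @i0&i1  | dual
1. and.ALU @i2  | WAW r1
2. and.ALU+or.ALU @i3&i4  | dual
3. beq.BR+st.MEM @i5&i6  | dual
4. st.MEM @i7  | no-port MEM/MEM
5. st.MEM+xor.ALU @i8&i9  | dual
6. mulh.MUL @i10  | RAW r3
7. sll.ALU @i11  | WAW r4
8. add.ALU @i12  | tail

ISSUED = 11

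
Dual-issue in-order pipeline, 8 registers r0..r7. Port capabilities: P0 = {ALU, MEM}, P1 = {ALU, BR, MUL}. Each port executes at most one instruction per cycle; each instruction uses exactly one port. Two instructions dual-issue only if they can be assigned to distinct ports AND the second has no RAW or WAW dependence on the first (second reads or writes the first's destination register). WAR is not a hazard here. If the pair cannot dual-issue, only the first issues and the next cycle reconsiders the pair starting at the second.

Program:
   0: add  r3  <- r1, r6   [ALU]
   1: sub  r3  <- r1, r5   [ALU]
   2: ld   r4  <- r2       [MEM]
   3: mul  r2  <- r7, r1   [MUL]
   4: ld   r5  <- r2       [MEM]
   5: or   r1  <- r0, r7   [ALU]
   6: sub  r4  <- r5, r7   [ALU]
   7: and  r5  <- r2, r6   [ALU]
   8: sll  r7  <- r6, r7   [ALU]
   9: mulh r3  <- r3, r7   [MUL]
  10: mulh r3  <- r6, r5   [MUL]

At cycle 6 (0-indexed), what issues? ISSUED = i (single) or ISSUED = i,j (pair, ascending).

t=0 i0:add ; WAW r3
t=1 i1/i2:sub+ld ; pair
t=2 i3:mul ; RAW r2
t=3 i4/i5:ld+or ; pair
t=4 i6/i7:sub+and ; pair
t=5 i8:sll ; RAW r7
t=6 i9:mulh ; no-port MUL/MUL
t=7 i10:mulh ; tail

ISSUED = 9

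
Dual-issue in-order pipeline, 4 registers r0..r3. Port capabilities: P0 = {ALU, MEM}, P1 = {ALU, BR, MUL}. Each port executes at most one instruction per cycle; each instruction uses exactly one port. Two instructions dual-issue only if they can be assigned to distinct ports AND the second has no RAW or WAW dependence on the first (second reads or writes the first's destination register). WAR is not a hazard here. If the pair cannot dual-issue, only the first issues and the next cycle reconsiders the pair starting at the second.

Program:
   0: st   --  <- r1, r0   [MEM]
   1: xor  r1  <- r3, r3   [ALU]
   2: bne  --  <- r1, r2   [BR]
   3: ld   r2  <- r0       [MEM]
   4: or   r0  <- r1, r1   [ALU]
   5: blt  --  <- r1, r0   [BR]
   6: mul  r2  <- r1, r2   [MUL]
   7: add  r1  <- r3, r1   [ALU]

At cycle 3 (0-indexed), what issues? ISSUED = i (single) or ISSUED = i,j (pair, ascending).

c0: i0+i1 st.MEM+xor.ALU  2-wide
c1: i2+i3 bne.BR+ld.MEM  2-wide
c2: i4 or.ALU  RAW r0
c3: i5 blt.BR  no-port BR/MUL
c4: i6+i7 mul.MUL+add.ALU  2-wide

ISSUED = 5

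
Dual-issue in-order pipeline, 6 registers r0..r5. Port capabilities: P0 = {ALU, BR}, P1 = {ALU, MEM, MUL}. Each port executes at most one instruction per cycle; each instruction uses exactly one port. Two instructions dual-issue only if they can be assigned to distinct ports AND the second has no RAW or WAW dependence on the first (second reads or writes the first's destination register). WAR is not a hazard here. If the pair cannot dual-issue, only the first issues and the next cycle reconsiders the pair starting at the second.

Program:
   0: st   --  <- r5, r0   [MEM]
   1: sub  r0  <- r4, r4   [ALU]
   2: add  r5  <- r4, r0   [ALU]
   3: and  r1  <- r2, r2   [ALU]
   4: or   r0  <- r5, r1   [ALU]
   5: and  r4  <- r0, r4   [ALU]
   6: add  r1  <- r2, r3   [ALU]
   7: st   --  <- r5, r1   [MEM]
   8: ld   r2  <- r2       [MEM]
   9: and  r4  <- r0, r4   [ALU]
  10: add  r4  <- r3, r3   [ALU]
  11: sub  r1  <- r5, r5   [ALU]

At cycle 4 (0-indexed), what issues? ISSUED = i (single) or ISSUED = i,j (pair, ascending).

ISSUED = 7

0. st.MEM sub.ALU @i0,i1  | 2-wide
1. add.ALU and.ALU @i2,i3  | 2-wide
2. or.ALU @i4  | RAW r0
3. and.ALU add.ALU @i5,i6  | 2-wide
4. st.MEM @i7  | no-port MEM/MEM
5. ld.MEM and.ALU @i8,i9  | 2-wide
6. add.ALU sub.ALU @i10,i11  | 2-wide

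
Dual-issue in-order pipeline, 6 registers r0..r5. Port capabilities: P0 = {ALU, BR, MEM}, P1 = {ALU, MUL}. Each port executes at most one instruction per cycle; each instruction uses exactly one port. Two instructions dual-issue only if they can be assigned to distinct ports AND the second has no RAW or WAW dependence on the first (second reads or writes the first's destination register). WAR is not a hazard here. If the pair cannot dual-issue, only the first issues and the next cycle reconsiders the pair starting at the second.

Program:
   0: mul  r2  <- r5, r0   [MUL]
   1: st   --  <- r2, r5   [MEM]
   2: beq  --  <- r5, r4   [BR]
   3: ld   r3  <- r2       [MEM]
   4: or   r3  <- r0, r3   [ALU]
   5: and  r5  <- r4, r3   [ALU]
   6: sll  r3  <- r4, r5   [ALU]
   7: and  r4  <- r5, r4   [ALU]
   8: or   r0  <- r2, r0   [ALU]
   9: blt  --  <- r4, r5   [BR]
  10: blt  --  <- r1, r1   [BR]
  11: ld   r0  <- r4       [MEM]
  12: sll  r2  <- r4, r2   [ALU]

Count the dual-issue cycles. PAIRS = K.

PAIRS = 3

[0] i0  mul  -- RAW r2
[1] i1  st  -- no-port MEM/BR
[2] i2  beq  -- no-port BR/MEM
[3] i3  ld  -- RAW+WAW r3
[4] i4  or  -- RAW r3
[5] i5  and  -- RAW r5
[6] i6+i7  sll;and  -- pair
[7] i8+i9  or;blt  -- pair
[8] i10  blt  -- no-port BR/MEM
[9] i11+i12  ld;sll  -- pair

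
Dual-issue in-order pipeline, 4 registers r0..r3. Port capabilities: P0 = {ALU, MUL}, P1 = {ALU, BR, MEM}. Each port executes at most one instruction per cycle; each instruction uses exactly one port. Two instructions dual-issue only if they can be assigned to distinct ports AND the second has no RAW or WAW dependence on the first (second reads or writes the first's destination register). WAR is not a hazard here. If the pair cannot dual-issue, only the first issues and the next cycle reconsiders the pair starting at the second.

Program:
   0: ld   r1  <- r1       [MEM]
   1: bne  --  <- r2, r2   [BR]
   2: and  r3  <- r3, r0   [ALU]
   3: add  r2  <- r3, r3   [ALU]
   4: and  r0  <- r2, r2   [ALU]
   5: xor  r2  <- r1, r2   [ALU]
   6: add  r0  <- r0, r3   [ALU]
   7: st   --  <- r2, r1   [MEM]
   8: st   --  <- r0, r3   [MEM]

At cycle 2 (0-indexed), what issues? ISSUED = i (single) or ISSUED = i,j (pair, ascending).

0. ld.MEM @i0  | no-port MEM/BR
1. bne.BR and.ALU @i1&i2  | 2-wide
2. add.ALU @i3  | RAW r2
3. and.ALU xor.ALU @i4&i5  | 2-wide
4. add.ALU st.MEM @i6&i7  | 2-wide
5. st.MEM @i8  | tail

ISSUED = 3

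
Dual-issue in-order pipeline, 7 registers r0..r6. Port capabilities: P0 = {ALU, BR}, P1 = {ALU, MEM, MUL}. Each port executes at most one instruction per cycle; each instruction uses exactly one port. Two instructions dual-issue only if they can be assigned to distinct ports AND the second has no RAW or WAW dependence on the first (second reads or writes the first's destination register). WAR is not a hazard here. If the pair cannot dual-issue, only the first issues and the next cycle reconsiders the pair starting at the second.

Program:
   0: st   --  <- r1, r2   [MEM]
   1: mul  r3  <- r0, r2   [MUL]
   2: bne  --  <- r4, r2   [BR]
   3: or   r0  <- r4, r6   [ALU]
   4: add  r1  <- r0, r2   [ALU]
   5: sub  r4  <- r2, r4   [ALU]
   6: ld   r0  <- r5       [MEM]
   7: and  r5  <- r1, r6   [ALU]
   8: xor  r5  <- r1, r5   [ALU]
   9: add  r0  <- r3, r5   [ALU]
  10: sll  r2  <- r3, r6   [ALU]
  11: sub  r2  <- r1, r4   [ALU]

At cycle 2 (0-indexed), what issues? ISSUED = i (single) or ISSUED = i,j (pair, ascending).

#0 head=0: st.MEM i0 no-port MEM/MUL
#1 head=1: mul.MUL/bne.BR i1&i2 pair
#2 head=3: or.ALU i3 RAW r0
#3 head=4: add.ALU/sub.ALU i4&i5 pair
#4 head=6: ld.MEM/and.ALU i6&i7 pair
#5 head=8: xor.ALU i8 RAW r5
#6 head=9: add.ALU/sll.ALU i9&i10 pair
#7 head=11: sub.ALU i11 tail

ISSUED = 3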